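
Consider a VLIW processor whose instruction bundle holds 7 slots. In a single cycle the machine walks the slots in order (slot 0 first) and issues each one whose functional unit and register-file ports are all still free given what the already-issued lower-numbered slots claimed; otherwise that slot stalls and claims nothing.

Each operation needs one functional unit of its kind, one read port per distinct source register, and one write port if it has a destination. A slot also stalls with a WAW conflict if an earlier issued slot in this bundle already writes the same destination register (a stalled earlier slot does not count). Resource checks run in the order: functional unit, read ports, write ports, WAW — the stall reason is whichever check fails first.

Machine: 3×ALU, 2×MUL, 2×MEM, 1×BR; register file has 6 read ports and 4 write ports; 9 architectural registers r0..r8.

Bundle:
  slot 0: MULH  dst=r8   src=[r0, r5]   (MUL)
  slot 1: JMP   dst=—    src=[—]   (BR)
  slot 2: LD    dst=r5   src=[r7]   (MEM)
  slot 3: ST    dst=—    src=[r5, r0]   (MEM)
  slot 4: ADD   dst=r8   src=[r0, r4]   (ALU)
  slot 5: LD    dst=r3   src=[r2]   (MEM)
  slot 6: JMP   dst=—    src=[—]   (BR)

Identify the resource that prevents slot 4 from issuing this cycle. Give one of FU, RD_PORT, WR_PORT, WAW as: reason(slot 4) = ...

[0] MUL needs rd=2 wr=1: ok; after: ALU=3 MUL=1 MEM=2 BR=1, R=4, W=3
[1] BR needs rd=0 wr=0: ok; after: ALU=3 MUL=1 MEM=2 BR=0, R=4, W=3
[2] MEM needs rd=1 wr=1: ok; after: ALU=3 MUL=1 MEM=1 BR=0, R=3, W=2
[3] MEM needs rd=2 wr=0: ok; after: ALU=3 MUL=1 MEM=0 BR=0, R=1, W=2
[4] ALU needs rd=2 wr=1: RD_PORT; after: ALU=3 MUL=1 MEM=0 BR=0, R=1, W=2
[5] MEM needs rd=1 wr=1: FU; after: ALU=3 MUL=1 MEM=0 BR=0, R=1, W=2
[6] BR needs rd=0 wr=0: FU; after: ALU=3 MUL=1 MEM=0 BR=0, R=1, W=2

reason(slot 4) = RD_PORT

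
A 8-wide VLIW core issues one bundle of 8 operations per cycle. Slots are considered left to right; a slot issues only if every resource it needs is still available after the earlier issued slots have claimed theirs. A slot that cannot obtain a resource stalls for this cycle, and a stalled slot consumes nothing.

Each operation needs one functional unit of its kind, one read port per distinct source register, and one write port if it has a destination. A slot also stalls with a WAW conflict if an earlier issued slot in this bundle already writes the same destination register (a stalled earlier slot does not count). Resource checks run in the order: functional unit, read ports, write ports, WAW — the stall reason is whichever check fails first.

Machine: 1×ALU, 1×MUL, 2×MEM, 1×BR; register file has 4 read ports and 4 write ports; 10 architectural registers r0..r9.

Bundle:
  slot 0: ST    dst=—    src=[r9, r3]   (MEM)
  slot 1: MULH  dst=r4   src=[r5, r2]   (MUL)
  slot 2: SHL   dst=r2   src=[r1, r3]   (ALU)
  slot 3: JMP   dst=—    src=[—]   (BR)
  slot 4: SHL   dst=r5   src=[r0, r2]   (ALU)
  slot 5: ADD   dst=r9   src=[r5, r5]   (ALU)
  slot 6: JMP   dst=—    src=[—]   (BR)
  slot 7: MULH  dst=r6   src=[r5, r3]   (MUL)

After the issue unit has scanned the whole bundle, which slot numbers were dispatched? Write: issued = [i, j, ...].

issued = [0, 1, 3]

#0 MEM src=r9,r3 dispatched  <A:1 Mu:1 Ld:1 B:1 rd:2 wr:4>
#1 MUL src=r5,r2 dispatched  <A:1 Mu:0 Ld:1 B:1 rd:0 wr:3>
#2 ALU src=r1,r3 held:RD_PORT  <A:1 Mu:0 Ld:1 B:1 rd:0 wr:3>
#3 BR src=- dispatched  <A:1 Mu:0 Ld:1 B:0 rd:0 wr:3>
#4 ALU src=r0,r2 held:RD_PORT  <A:1 Mu:0 Ld:1 B:0 rd:0 wr:3>
#5 ALU src=r5,r5 held:RD_PORT  <A:1 Mu:0 Ld:1 B:0 rd:0 wr:3>
#6 BR src=- held:FU  <A:1 Mu:0 Ld:1 B:0 rd:0 wr:3>
#7 MUL src=r5,r3 held:FU  <A:1 Mu:0 Ld:1 B:0 rd:0 wr:3>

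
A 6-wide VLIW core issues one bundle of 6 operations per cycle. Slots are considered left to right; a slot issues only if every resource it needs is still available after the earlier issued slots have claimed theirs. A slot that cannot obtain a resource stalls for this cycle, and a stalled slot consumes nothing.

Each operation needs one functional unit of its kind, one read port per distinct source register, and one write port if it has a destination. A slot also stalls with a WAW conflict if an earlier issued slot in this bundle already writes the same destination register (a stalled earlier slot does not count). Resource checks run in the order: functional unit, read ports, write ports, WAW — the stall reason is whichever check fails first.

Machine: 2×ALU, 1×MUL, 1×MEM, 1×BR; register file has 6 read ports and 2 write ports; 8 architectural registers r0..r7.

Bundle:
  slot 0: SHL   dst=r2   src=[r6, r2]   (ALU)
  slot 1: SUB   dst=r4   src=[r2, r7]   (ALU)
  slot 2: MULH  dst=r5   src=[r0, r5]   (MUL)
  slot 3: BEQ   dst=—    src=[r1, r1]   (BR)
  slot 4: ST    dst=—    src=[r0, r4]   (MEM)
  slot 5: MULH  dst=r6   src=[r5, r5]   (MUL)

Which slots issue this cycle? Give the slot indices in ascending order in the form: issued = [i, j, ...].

issued = [0, 1, 3]

slot 0 (ALU): ISSUE — free A1,Mu1,Ld1,B1 rp4 wp1
slot 1 (ALU): ISSUE — free A0,Mu1,Ld1,B1 rp2 wp0
slot 2 (MUL): stall WR_PORT — free A0,Mu1,Ld1,B1 rp2 wp0
slot 3 (BR): ISSUE — free A0,Mu1,Ld1,B0 rp1 wp0
slot 4 (MEM): stall RD_PORT — free A0,Mu1,Ld1,B0 rp1 wp0
slot 5 (MUL): stall WR_PORT — free A0,Mu1,Ld1,B0 rp1 wp0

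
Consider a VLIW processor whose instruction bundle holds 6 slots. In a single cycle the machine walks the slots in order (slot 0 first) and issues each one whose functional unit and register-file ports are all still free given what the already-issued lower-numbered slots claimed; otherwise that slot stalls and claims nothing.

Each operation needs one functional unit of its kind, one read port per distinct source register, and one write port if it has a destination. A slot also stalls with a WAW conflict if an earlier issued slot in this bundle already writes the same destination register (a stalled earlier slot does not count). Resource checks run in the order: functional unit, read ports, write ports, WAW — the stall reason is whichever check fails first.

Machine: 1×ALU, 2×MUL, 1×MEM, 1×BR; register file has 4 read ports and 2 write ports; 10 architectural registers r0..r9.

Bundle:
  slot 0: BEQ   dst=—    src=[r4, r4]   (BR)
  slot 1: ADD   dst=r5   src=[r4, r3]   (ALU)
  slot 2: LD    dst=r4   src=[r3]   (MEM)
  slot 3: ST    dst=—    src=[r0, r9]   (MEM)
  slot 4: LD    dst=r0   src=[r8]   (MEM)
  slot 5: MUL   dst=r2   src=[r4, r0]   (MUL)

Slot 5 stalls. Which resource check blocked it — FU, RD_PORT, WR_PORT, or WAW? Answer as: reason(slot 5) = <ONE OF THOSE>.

reason(slot 5) = RD_PORT

  0. BR ⇒ go  {1A/2Mu/1Ld/0B | 3r 2w}
  1. ALU→r5 ⇒ go  {0A/2Mu/1Ld/0B | 1r 1w}
  2. MEM→r4 ⇒ go  {0A/2Mu/0Ld/0B | 0r 0w}
  3. MEM ⇒ no(FU)  {0A/2Mu/0Ld/0B | 0r 0w}
  4. MEM→r0 ⇒ no(FU)  {0A/2Mu/0Ld/0B | 0r 0w}
  5. MUL→r2 ⇒ no(RD_PORT)  {0A/2Mu/0Ld/0B | 0r 0w}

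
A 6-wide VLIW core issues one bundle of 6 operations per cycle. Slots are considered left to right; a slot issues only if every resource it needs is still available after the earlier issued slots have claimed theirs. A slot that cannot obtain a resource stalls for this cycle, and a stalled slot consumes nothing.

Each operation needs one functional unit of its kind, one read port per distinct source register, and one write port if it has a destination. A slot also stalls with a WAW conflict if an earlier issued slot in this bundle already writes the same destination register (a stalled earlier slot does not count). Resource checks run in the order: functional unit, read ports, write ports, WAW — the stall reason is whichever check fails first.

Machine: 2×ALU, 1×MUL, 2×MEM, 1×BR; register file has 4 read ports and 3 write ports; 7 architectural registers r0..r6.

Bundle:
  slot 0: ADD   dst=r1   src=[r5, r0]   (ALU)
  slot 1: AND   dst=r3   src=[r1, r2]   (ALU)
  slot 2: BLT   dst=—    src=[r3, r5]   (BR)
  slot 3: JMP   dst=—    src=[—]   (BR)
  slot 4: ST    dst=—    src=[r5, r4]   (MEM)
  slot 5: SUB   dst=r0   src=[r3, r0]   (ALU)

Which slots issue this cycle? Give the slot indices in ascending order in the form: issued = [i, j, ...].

[0] ALU needs rd=2 wr=1: ok; after: ALU=1 MUL=1 MEM=2 BR=1, R=2, W=2
[1] ALU needs rd=2 wr=1: ok; after: ALU=0 MUL=1 MEM=2 BR=1, R=0, W=1
[2] BR needs rd=2 wr=0: RD_PORT; after: ALU=0 MUL=1 MEM=2 BR=1, R=0, W=1
[3] BR needs rd=0 wr=0: ok; after: ALU=0 MUL=1 MEM=2 BR=0, R=0, W=1
[4] MEM needs rd=2 wr=0: RD_PORT; after: ALU=0 MUL=1 MEM=2 BR=0, R=0, W=1
[5] ALU needs rd=2 wr=1: FU; after: ALU=0 MUL=1 MEM=2 BR=0, R=0, W=1

issued = [0, 1, 3]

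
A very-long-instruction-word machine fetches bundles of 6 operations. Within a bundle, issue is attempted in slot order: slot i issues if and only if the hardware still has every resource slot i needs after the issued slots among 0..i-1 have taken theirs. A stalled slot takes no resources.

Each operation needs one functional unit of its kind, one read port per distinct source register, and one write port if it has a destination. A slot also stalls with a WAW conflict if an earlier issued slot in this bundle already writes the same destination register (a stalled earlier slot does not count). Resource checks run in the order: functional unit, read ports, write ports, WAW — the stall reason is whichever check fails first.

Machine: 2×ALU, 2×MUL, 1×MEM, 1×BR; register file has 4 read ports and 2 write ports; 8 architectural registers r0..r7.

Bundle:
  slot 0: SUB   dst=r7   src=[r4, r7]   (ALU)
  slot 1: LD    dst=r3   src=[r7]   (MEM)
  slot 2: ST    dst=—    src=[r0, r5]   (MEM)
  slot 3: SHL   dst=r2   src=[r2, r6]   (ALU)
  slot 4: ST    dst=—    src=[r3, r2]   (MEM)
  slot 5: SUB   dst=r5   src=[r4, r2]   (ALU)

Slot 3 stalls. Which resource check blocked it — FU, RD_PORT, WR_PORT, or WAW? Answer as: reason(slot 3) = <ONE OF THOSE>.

reason(slot 3) = RD_PORT

(0) want 1×ALU +2rd +1wr — yes → AL1|MU2|ME1|BR1|rd2|wr1
(1) want 1×MEM +1rd +1wr — yes → AL1|MU2|ME0|BR1|rd1|wr0
(2) want 1×MEM +2rd +0wr — FU → AL1|MU2|ME0|BR1|rd1|wr0
(3) want 1×ALU +2rd +1wr — RD_PORT → AL1|MU2|ME0|BR1|rd1|wr0
(4) want 1×MEM +2rd +0wr — FU → AL1|MU2|ME0|BR1|rd1|wr0
(5) want 1×ALU +2rd +1wr — RD_PORT → AL1|MU2|ME0|BR1|rd1|wr0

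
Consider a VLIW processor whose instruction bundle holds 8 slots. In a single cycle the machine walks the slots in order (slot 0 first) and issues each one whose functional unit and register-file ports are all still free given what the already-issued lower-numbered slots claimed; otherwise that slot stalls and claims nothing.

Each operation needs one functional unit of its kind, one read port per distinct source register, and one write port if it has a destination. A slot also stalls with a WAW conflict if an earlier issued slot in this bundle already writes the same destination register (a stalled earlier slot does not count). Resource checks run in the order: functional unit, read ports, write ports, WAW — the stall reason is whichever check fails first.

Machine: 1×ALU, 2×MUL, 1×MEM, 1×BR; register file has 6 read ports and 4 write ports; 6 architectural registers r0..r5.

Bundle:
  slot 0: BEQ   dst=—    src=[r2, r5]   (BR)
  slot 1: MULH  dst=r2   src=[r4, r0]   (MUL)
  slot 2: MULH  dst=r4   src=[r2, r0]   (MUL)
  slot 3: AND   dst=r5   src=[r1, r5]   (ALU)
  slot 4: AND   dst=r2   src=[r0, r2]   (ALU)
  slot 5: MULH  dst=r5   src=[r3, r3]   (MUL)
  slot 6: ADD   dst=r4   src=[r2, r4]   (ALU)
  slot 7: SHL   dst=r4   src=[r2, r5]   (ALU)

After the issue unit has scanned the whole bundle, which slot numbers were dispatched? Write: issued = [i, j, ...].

issued = [0, 1, 2]

  0. BR ⇒ go  {1A/2Mu/1Ld/0B | 4r 4w}
  1. MUL→r2 ⇒ go  {1A/1Mu/1Ld/0B | 2r 3w}
  2. MUL→r4 ⇒ go  {1A/0Mu/1Ld/0B | 0r 2w}
  3. ALU→r5 ⇒ no(RD_PORT)  {1A/0Mu/1Ld/0B | 0r 2w}
  4. ALU→r2 ⇒ no(RD_PORT)  {1A/0Mu/1Ld/0B | 0r 2w}
  5. MUL→r5 ⇒ no(FU)  {1A/0Mu/1Ld/0B | 0r 2w}
  6. ALU→r4 ⇒ no(RD_PORT)  {1A/0Mu/1Ld/0B | 0r 2w}
  7. ALU→r4 ⇒ no(RD_PORT)  {1A/0Mu/1Ld/0B | 0r 2w}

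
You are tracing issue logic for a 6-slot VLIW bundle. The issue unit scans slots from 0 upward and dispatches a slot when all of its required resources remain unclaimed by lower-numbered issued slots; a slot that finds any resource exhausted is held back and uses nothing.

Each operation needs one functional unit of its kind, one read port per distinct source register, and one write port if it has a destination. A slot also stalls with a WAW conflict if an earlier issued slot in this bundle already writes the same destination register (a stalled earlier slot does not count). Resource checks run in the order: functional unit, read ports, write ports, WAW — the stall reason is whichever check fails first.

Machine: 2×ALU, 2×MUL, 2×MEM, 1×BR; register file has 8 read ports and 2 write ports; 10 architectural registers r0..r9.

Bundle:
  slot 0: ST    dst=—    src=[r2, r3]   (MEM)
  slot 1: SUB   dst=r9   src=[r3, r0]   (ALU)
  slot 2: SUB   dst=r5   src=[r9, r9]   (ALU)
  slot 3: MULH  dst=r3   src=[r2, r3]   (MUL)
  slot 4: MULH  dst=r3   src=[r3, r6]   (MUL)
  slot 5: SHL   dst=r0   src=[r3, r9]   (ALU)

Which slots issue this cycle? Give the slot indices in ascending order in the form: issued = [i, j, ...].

[0] MEM needs rd=2 wr=0: ok; after: ALU=2 MUL=2 MEM=1 BR=1, R=6, W=2
[1] ALU needs rd=2 wr=1: ok; after: ALU=1 MUL=2 MEM=1 BR=1, R=4, W=1
[2] ALU needs rd=1 wr=1: ok; after: ALU=0 MUL=2 MEM=1 BR=1, R=3, W=0
[3] MUL needs rd=2 wr=1: WR_PORT; after: ALU=0 MUL=2 MEM=1 BR=1, R=3, W=0
[4] MUL needs rd=2 wr=1: WR_PORT; after: ALU=0 MUL=2 MEM=1 BR=1, R=3, W=0
[5] ALU needs rd=2 wr=1: FU; after: ALU=0 MUL=2 MEM=1 BR=1, R=3, W=0

issued = [0, 1, 2]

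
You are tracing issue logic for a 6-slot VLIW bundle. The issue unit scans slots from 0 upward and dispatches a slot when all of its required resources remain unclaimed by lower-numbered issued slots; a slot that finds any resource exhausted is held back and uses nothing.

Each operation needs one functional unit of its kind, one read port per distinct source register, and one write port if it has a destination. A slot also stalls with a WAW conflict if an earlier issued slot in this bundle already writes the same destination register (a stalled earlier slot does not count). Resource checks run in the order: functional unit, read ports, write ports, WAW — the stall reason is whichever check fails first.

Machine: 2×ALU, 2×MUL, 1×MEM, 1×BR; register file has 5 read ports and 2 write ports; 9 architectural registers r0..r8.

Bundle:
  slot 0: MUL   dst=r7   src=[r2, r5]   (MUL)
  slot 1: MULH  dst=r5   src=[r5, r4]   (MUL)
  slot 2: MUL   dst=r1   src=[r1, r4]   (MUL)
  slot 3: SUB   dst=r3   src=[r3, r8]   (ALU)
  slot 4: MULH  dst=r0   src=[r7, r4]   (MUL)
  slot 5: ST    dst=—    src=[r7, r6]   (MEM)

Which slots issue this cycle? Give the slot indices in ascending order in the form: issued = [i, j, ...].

issued = [0, 1]

(0) want 1×MUL +2rd +1wr — yes → AL2|MU1|ME1|BR1|rd3|wr1
(1) want 1×MUL +2rd +1wr — yes → AL2|MU0|ME1|BR1|rd1|wr0
(2) want 1×MUL +2rd +1wr — FU → AL2|MU0|ME1|BR1|rd1|wr0
(3) want 1×ALU +2rd +1wr — RD_PORT → AL2|MU0|ME1|BR1|rd1|wr0
(4) want 1×MUL +2rd +1wr — FU → AL2|MU0|ME1|BR1|rd1|wr0
(5) want 1×MEM +2rd +0wr — RD_PORT → AL2|MU0|ME1|BR1|rd1|wr0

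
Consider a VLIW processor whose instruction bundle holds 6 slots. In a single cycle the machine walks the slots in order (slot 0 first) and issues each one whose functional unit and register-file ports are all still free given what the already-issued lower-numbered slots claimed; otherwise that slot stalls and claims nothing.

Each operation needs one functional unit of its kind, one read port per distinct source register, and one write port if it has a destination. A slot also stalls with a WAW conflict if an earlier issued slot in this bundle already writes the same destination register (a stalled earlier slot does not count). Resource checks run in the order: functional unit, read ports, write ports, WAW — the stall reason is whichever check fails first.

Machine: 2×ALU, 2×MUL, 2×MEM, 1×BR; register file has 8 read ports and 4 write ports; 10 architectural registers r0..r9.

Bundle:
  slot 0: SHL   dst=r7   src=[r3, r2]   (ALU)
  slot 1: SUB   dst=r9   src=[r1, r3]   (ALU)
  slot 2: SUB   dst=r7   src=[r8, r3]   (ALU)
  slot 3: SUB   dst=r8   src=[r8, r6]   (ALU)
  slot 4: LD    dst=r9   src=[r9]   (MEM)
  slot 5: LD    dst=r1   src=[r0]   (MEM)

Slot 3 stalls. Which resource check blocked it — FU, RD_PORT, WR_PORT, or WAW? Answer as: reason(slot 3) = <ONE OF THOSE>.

reason(slot 3) = FU

#0 ALU src=r3,r2 dispatched  <A:1 Mu:2 Ld:2 B:1 rd:6 wr:3>
#1 ALU src=r1,r3 dispatched  <A:0 Mu:2 Ld:2 B:1 rd:4 wr:2>
#2 ALU src=r8,r3 held:FU  <A:0 Mu:2 Ld:2 B:1 rd:4 wr:2>
#3 ALU src=r8,r6 held:FU  <A:0 Mu:2 Ld:2 B:1 rd:4 wr:2>
#4 MEM src=r9 held:WAW  <A:0 Mu:2 Ld:2 B:1 rd:4 wr:2>
#5 MEM src=r0 dispatched  <A:0 Mu:2 Ld:1 B:1 rd:3 wr:1>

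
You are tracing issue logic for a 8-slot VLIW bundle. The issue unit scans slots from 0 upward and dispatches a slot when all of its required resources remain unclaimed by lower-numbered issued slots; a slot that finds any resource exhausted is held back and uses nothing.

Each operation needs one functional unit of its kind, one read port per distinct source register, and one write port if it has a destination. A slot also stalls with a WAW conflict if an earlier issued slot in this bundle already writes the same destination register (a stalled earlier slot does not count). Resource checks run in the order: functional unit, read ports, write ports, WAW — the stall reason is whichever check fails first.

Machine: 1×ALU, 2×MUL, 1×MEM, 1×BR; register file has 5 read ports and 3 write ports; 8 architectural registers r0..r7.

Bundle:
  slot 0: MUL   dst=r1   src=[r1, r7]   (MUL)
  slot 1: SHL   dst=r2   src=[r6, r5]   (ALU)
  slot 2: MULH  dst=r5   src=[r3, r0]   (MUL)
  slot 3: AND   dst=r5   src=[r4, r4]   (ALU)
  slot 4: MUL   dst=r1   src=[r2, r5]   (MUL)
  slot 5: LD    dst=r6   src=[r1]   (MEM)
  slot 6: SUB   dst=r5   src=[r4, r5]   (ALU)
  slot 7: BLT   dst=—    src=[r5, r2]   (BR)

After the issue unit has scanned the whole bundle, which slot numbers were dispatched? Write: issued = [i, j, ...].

#0 MUL src=r1,r7 dispatched  <A:1 Mu:1 Ld:1 B:1 rd:3 wr:2>
#1 ALU src=r6,r5 dispatched  <A:0 Mu:1 Ld:1 B:1 rd:1 wr:1>
#2 MUL src=r3,r0 held:RD_PORT  <A:0 Mu:1 Ld:1 B:1 rd:1 wr:1>
#3 ALU src=r4,r4 held:FU  <A:0 Mu:1 Ld:1 B:1 rd:1 wr:1>
#4 MUL src=r2,r5 held:RD_PORT  <A:0 Mu:1 Ld:1 B:1 rd:1 wr:1>
#5 MEM src=r1 dispatched  <A:0 Mu:1 Ld:0 B:1 rd:0 wr:0>
#6 ALU src=r4,r5 held:FU  <A:0 Mu:1 Ld:0 B:1 rd:0 wr:0>
#7 BR src=r5,r2 held:RD_PORT  <A:0 Mu:1 Ld:0 B:1 rd:0 wr:0>

issued = [0, 1, 5]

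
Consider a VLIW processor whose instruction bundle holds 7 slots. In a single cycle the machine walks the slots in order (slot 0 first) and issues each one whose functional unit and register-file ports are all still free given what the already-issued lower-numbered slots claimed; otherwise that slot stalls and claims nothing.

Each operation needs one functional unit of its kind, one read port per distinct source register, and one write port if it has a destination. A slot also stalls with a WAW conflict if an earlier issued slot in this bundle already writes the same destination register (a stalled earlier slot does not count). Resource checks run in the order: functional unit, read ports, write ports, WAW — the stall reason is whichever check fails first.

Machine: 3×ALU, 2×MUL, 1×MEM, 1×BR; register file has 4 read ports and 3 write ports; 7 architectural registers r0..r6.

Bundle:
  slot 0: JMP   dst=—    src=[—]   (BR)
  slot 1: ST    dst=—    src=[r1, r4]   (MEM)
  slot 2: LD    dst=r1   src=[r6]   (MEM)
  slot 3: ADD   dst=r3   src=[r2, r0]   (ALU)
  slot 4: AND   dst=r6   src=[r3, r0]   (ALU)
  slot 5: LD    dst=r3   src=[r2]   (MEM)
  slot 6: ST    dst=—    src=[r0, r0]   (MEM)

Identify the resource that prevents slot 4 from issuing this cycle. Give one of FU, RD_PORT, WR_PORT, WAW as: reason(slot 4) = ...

  0. BR ⇒ go  {3A/2Mu/1Ld/0B | 4r 3w}
  1. MEM ⇒ go  {3A/2Mu/0Ld/0B | 2r 3w}
  2. MEM→r1 ⇒ no(FU)  {3A/2Mu/0Ld/0B | 2r 3w}
  3. ALU→r3 ⇒ go  {2A/2Mu/0Ld/0B | 0r 2w}
  4. ALU→r6 ⇒ no(RD_PORT)  {2A/2Mu/0Ld/0B | 0r 2w}
  5. MEM→r3 ⇒ no(FU)  {2A/2Mu/0Ld/0B | 0r 2w}
  6. MEM ⇒ no(FU)  {2A/2Mu/0Ld/0B | 0r 2w}

reason(slot 4) = RD_PORT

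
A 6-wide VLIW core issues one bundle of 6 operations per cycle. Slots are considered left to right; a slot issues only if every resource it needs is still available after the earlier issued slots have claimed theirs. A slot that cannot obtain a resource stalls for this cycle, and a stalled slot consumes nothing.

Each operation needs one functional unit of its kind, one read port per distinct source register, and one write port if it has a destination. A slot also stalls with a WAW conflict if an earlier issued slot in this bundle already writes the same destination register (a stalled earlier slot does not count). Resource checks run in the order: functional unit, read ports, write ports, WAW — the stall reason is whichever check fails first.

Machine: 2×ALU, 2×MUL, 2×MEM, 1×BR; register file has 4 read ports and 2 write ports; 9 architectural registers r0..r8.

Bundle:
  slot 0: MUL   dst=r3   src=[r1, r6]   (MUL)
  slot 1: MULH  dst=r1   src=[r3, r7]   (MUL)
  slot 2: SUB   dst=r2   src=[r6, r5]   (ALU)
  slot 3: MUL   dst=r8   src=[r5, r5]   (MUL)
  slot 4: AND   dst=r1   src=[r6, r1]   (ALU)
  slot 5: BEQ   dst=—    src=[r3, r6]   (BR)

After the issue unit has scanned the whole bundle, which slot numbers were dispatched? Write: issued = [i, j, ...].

  0. MUL→r3 ⇒ go  {2A/1Mu/2Ld/1B | 2r 1w}
  1. MUL→r1 ⇒ go  {2A/0Mu/2Ld/1B | 0r 0w}
  2. ALU→r2 ⇒ no(RD_PORT)  {2A/0Mu/2Ld/1B | 0r 0w}
  3. MUL→r8 ⇒ no(FU)  {2A/0Mu/2Ld/1B | 0r 0w}
  4. ALU→r1 ⇒ no(RD_PORT)  {2A/0Mu/2Ld/1B | 0r 0w}
  5. BR ⇒ no(RD_PORT)  {2A/0Mu/2Ld/1B | 0r 0w}

issued = [0, 1]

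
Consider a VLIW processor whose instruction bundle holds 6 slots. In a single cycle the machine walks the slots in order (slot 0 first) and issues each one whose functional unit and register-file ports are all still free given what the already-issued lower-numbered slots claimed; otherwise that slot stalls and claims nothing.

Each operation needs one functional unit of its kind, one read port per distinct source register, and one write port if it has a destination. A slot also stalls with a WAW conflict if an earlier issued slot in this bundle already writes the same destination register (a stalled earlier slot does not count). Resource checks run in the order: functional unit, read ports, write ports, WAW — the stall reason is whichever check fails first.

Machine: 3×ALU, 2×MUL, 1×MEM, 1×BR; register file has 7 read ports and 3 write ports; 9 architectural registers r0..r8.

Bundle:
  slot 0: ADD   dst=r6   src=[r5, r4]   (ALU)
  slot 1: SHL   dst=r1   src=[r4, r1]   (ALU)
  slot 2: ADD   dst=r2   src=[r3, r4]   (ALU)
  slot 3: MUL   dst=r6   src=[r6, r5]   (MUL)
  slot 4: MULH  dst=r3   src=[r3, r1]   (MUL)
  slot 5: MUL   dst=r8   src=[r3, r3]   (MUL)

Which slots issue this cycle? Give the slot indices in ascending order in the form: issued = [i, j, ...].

issued = [0, 1, 2]

  0. ALU→r6 ⇒ go  {2A/2Mu/1Ld/1B | 5r 2w}
  1. ALU→r1 ⇒ go  {1A/2Mu/1Ld/1B | 3r 1w}
  2. ALU→r2 ⇒ go  {0A/2Mu/1Ld/1B | 1r 0w}
  3. MUL→r6 ⇒ no(RD_PORT)  {0A/2Mu/1Ld/1B | 1r 0w}
  4. MUL→r3 ⇒ no(RD_PORT)  {0A/2Mu/1Ld/1B | 1r 0w}
  5. MUL→r8 ⇒ no(WR_PORT)  {0A/2Mu/1Ld/1B | 1r 0w}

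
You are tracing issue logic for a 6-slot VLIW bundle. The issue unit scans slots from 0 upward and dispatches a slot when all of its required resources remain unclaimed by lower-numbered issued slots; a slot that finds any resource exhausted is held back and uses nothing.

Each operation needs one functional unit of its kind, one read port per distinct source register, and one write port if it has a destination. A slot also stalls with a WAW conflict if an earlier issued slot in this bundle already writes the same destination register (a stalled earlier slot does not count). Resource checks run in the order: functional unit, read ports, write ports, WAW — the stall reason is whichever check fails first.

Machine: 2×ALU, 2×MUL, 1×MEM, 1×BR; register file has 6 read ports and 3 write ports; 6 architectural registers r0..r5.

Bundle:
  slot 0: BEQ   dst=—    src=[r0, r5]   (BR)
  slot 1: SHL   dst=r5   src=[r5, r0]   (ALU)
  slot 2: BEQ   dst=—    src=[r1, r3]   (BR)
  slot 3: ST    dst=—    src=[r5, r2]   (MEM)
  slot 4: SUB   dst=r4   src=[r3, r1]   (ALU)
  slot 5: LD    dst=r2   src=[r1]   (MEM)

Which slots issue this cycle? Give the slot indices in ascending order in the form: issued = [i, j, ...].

(0) want 1×BR +2rd +0wr — yes → AL2|MU2|ME1|BR0|rd4|wr3
(1) want 1×ALU +2rd +1wr — yes → AL1|MU2|ME1|BR0|rd2|wr2
(2) want 1×BR +2rd +0wr — FU → AL1|MU2|ME1|BR0|rd2|wr2
(3) want 1×MEM +2rd +0wr — yes → AL1|MU2|ME0|BR0|rd0|wr2
(4) want 1×ALU +2rd +1wr — RD_PORT → AL1|MU2|ME0|BR0|rd0|wr2
(5) want 1×MEM +1rd +1wr — FU → AL1|MU2|ME0|BR0|rd0|wr2

issued = [0, 1, 3]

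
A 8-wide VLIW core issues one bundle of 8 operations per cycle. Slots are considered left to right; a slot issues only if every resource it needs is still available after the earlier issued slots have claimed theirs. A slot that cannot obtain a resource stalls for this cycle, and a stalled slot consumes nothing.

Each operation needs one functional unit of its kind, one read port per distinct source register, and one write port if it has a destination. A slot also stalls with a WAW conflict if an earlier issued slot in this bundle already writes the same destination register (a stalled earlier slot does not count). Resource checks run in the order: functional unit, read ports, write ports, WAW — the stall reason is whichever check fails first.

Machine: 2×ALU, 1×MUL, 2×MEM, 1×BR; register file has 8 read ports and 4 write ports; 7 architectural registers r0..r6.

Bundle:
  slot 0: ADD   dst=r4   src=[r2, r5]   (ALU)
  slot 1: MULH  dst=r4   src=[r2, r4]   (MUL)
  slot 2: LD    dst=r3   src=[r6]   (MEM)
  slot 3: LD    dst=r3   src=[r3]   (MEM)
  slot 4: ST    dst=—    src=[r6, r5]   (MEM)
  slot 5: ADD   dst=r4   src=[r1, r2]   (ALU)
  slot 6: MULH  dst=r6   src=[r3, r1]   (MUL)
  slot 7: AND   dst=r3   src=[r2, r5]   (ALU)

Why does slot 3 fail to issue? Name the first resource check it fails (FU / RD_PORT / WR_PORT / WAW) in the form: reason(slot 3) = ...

reason(slot 3) = WAW

#0 ALU src=r2,r5 dispatched  <A:1 Mu:1 Ld:2 B:1 rd:6 wr:3>
#1 MUL src=r2,r4 held:WAW  <A:1 Mu:1 Ld:2 B:1 rd:6 wr:3>
#2 MEM src=r6 dispatched  <A:1 Mu:1 Ld:1 B:1 rd:5 wr:2>
#3 MEM src=r3 held:WAW  <A:1 Mu:1 Ld:1 B:1 rd:5 wr:2>
#4 MEM src=r6,r5 dispatched  <A:1 Mu:1 Ld:0 B:1 rd:3 wr:2>
#5 ALU src=r1,r2 held:WAW  <A:1 Mu:1 Ld:0 B:1 rd:3 wr:2>
#6 MUL src=r3,r1 dispatched  <A:1 Mu:0 Ld:0 B:1 rd:1 wr:1>
#7 ALU src=r2,r5 held:RD_PORT  <A:1 Mu:0 Ld:0 B:1 rd:1 wr:1>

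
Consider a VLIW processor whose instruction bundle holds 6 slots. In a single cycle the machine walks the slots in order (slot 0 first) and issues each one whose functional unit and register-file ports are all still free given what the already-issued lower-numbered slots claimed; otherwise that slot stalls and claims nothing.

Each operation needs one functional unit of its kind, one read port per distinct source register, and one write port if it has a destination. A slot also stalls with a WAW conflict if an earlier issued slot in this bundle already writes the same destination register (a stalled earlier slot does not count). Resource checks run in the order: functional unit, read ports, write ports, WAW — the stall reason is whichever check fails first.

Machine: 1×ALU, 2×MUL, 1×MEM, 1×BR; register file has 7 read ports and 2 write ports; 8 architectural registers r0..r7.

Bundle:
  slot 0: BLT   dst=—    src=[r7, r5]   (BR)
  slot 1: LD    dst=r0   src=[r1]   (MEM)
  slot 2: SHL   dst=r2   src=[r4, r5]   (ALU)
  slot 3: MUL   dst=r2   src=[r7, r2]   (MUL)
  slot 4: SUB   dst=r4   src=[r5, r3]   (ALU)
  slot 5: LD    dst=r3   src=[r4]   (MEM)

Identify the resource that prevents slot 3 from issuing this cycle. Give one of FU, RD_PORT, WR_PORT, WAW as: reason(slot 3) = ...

(0) want 1×BR +2rd +0wr — yes → AL1|MU2|ME1|BR0|rd5|wr2
(1) want 1×MEM +1rd +1wr — yes → AL1|MU2|ME0|BR0|rd4|wr1
(2) want 1×ALU +2rd +1wr — yes → AL0|MU2|ME0|BR0|rd2|wr0
(3) want 1×MUL +2rd +1wr — WR_PORT → AL0|MU2|ME0|BR0|rd2|wr0
(4) want 1×ALU +2rd +1wr — FU → AL0|MU2|ME0|BR0|rd2|wr0
(5) want 1×MEM +1rd +1wr — FU → AL0|MU2|ME0|BR0|rd2|wr0

reason(slot 3) = WR_PORT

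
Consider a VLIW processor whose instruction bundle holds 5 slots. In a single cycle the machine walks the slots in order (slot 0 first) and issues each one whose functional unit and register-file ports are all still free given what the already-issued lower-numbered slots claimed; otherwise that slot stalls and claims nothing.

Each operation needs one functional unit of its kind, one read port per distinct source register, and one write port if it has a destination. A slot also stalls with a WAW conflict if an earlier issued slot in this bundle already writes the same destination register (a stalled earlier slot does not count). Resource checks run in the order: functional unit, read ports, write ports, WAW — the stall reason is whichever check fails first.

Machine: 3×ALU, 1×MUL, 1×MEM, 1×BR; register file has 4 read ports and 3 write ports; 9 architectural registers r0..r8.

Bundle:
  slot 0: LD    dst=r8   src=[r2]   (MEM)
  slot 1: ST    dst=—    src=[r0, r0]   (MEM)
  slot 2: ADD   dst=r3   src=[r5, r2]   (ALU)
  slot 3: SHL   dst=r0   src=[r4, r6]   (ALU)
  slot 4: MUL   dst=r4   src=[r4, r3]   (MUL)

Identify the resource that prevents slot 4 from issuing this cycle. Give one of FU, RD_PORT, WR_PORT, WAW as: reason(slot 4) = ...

reason(slot 4) = RD_PORT

(0) want 1×MEM +1rd +1wr — yes → AL3|MU1|ME0|BR1|rd3|wr2
(1) want 1×MEM +1rd +0wr — FU → AL3|MU1|ME0|BR1|rd3|wr2
(2) want 1×ALU +2rd +1wr — yes → AL2|MU1|ME0|BR1|rd1|wr1
(3) want 1×ALU +2rd +1wr — RD_PORT → AL2|MU1|ME0|BR1|rd1|wr1
(4) want 1×MUL +2rd +1wr — RD_PORT → AL2|MU1|ME0|BR1|rd1|wr1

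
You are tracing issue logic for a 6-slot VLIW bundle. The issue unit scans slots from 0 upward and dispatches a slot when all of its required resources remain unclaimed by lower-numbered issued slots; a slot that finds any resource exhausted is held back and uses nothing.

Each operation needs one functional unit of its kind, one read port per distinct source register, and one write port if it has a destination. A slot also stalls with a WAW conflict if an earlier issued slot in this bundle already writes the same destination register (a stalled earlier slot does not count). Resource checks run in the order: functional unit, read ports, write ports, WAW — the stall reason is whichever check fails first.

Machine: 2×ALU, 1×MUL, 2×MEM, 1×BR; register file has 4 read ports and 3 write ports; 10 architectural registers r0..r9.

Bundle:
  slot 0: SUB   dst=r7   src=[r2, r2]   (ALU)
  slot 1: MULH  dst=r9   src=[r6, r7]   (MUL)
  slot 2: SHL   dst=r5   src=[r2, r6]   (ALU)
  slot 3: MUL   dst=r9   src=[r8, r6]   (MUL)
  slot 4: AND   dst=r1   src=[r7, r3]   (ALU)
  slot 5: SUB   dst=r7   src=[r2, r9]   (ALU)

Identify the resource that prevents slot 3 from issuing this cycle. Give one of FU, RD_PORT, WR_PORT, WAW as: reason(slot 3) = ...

reason(slot 3) = FU

(0) want 1×ALU +1rd +1wr — yes → AL1|MU1|ME2|BR1|rd3|wr2
(1) want 1×MUL +2rd +1wr — yes → AL1|MU0|ME2|BR1|rd1|wr1
(2) want 1×ALU +2rd +1wr — RD_PORT → AL1|MU0|ME2|BR1|rd1|wr1
(3) want 1×MUL +2rd +1wr — FU → AL1|MU0|ME2|BR1|rd1|wr1
(4) want 1×ALU +2rd +1wr — RD_PORT → AL1|MU0|ME2|BR1|rd1|wr1
(5) want 1×ALU +2rd +1wr — RD_PORT → AL1|MU0|ME2|BR1|rd1|wr1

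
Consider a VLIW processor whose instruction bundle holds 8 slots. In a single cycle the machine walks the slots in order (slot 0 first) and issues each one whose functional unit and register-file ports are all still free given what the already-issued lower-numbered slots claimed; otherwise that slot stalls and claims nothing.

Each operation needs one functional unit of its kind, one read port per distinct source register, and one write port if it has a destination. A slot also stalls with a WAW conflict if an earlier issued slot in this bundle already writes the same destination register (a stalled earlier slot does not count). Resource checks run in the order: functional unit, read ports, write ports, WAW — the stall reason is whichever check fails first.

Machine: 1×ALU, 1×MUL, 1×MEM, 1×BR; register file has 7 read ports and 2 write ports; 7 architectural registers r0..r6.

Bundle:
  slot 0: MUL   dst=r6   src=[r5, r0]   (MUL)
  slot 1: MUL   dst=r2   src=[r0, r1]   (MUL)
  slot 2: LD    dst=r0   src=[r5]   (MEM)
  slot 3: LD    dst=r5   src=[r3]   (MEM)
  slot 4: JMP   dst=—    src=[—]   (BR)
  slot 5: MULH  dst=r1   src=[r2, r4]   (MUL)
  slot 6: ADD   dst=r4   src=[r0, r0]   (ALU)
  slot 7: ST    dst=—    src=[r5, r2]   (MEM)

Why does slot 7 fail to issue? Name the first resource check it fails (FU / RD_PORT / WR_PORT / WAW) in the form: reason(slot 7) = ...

reason(slot 7) = FU

#0 MUL src=r5,r0 dispatched  <A:1 Mu:0 Ld:1 B:1 rd:5 wr:1>
#1 MUL src=r0,r1 held:FU  <A:1 Mu:0 Ld:1 B:1 rd:5 wr:1>
#2 MEM src=r5 dispatched  <A:1 Mu:0 Ld:0 B:1 rd:4 wr:0>
#3 MEM src=r3 held:FU  <A:1 Mu:0 Ld:0 B:1 rd:4 wr:0>
#4 BR src=- dispatched  <A:1 Mu:0 Ld:0 B:0 rd:4 wr:0>
#5 MUL src=r2,r4 held:FU  <A:1 Mu:0 Ld:0 B:0 rd:4 wr:0>
#6 ALU src=r0,r0 held:WR_PORT  <A:1 Mu:0 Ld:0 B:0 rd:4 wr:0>
#7 MEM src=r5,r2 held:FU  <A:1 Mu:0 Ld:0 B:0 rd:4 wr:0>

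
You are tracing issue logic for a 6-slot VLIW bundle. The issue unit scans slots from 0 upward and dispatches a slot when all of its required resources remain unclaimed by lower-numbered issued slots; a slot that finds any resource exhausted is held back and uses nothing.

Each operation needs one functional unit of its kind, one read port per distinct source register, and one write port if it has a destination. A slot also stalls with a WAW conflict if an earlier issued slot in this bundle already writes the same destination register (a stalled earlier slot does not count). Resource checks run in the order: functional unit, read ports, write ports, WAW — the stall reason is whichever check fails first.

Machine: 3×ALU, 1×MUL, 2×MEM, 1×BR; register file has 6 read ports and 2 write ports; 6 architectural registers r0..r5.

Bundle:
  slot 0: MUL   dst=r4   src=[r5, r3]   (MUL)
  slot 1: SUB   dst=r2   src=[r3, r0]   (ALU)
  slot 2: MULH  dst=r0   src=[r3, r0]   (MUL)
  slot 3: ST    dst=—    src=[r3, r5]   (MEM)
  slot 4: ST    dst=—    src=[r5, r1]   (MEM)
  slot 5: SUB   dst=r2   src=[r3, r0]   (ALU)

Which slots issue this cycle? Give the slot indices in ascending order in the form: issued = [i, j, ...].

(0) want 1×MUL +2rd +1wr — yes → AL3|MU0|ME2|BR1|rd4|wr1
(1) want 1×ALU +2rd +1wr — yes → AL2|MU0|ME2|BR1|rd2|wr0
(2) want 1×MUL +2rd +1wr — FU → AL2|MU0|ME2|BR1|rd2|wr0
(3) want 1×MEM +2rd +0wr — yes → AL2|MU0|ME1|BR1|rd0|wr0
(4) want 1×MEM +2rd +0wr — RD_PORT → AL2|MU0|ME1|BR1|rd0|wr0
(5) want 1×ALU +2rd +1wr — RD_PORT → AL2|MU0|ME1|BR1|rd0|wr0

issued = [0, 1, 3]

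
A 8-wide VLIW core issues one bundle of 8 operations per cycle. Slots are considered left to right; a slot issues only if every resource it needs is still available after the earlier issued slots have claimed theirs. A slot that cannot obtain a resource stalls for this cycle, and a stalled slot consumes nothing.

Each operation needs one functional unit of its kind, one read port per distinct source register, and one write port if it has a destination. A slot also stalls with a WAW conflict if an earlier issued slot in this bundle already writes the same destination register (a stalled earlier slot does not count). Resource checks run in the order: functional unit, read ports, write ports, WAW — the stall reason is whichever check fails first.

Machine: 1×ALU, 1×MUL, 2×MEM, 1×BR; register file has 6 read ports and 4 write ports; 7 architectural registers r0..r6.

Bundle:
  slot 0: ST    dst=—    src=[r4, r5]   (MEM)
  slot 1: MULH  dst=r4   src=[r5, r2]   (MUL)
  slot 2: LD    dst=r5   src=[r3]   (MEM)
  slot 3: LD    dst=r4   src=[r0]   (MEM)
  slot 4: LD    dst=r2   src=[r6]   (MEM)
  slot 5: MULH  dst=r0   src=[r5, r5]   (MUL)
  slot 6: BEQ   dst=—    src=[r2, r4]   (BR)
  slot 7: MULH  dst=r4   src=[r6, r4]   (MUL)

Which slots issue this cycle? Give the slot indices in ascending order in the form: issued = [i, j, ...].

#0 MEM src=r4,r5 dispatched  <A:1 Mu:1 Ld:1 B:1 rd:4 wr:4>
#1 MUL src=r5,r2 dispatched  <A:1 Mu:0 Ld:1 B:1 rd:2 wr:3>
#2 MEM src=r3 dispatched  <A:1 Mu:0 Ld:0 B:1 rd:1 wr:2>
#3 MEM src=r0 held:FU  <A:1 Mu:0 Ld:0 B:1 rd:1 wr:2>
#4 MEM src=r6 held:FU  <A:1 Mu:0 Ld:0 B:1 rd:1 wr:2>
#5 MUL src=r5,r5 held:FU  <A:1 Mu:0 Ld:0 B:1 rd:1 wr:2>
#6 BR src=r2,r4 held:RD_PORT  <A:1 Mu:0 Ld:0 B:1 rd:1 wr:2>
#7 MUL src=r6,r4 held:FU  <A:1 Mu:0 Ld:0 B:1 rd:1 wr:2>

issued = [0, 1, 2]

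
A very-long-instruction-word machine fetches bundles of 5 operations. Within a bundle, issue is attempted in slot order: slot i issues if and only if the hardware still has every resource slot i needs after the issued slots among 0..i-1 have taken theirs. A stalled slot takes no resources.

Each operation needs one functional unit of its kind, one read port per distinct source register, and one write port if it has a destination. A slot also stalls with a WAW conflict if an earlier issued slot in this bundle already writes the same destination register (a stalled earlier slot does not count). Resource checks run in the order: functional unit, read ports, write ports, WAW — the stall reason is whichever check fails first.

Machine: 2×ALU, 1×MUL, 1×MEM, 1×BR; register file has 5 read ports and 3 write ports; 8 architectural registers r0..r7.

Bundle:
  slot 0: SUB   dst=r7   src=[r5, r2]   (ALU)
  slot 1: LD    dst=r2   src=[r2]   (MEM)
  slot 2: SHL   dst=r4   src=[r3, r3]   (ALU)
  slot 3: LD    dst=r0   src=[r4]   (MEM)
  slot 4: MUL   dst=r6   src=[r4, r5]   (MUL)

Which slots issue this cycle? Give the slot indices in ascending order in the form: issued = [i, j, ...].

(0) want 1×ALU +2rd +1wr — yes → AL1|MU1|ME1|BR1|rd3|wr2
(1) want 1×MEM +1rd +1wr — yes → AL1|MU1|ME0|BR1|rd2|wr1
(2) want 1×ALU +1rd +1wr — yes → AL0|MU1|ME0|BR1|rd1|wr0
(3) want 1×MEM +1rd +1wr — FU → AL0|MU1|ME0|BR1|rd1|wr0
(4) want 1×MUL +2rd +1wr — RD_PORT → AL0|MU1|ME0|BR1|rd1|wr0

issued = [0, 1, 2]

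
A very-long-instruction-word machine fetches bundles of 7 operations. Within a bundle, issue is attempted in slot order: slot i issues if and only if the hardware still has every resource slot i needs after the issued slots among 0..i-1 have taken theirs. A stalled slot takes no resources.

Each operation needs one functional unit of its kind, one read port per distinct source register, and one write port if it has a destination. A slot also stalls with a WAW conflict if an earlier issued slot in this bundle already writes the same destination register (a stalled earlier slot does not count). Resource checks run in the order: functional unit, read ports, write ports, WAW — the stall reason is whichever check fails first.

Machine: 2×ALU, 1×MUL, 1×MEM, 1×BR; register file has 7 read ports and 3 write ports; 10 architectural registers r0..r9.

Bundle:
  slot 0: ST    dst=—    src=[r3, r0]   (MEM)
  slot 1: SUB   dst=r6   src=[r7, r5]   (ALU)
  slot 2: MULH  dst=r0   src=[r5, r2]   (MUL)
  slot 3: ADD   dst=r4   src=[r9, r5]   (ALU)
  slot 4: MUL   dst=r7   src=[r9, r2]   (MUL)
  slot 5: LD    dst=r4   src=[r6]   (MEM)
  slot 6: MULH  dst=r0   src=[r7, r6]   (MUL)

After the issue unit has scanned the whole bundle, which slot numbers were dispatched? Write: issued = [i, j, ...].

issued = [0, 1, 2]

[0] MEM needs rd=2 wr=0: ok; after: ALU=2 MUL=1 MEM=0 BR=1, R=5, W=3
[1] ALU needs rd=2 wr=1: ok; after: ALU=1 MUL=1 MEM=0 BR=1, R=3, W=2
[2] MUL needs rd=2 wr=1: ok; after: ALU=1 MUL=0 MEM=0 BR=1, R=1, W=1
[3] ALU needs rd=2 wr=1: RD_PORT; after: ALU=1 MUL=0 MEM=0 BR=1, R=1, W=1
[4] MUL needs rd=2 wr=1: FU; after: ALU=1 MUL=0 MEM=0 BR=1, R=1, W=1
[5] MEM needs rd=1 wr=1: FU; after: ALU=1 MUL=0 MEM=0 BR=1, R=1, W=1
[6] MUL needs rd=2 wr=1: FU; after: ALU=1 MUL=0 MEM=0 BR=1, R=1, W=1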